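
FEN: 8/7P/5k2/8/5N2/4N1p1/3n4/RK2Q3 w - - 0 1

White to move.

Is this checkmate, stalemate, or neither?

White to move; white king on b1.
In check: yes, from the black knight on d2.
Legal moves for White: Kc2, Kb2, Ka2, Kc1, Qxd2.
White is in check but has 5 legal moves → neither.

neither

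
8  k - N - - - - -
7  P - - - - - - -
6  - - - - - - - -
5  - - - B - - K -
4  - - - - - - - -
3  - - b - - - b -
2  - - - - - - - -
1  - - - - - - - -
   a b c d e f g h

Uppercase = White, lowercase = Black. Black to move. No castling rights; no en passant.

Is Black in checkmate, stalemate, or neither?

checkmate

Black to move; black king on a8.
In check: yes, from the white bishop on d5.
King squares — a7: attacked by Nc8; b7: attacked by Bd5; b8: attacked by Pa7.
Legal moves for Black: none.
In check with no legal moves → checkmate.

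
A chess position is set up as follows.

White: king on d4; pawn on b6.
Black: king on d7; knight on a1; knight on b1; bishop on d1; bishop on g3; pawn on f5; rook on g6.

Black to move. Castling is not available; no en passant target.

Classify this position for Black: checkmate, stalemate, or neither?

Black to move; black king on d7.
In check: no.
Legal moves for Black include: Ke8, Kd8, Kc8, Ke7, Ke6, Kd6, Kc6, Rg8, Rg7, Rh6, Rf6, Re6, Rd6+, Rc6, Rxb6, Rg5, Rg4+, Bb8, ... (list truncated; more exist).
Black has legal moves and is not in check → neither.

neither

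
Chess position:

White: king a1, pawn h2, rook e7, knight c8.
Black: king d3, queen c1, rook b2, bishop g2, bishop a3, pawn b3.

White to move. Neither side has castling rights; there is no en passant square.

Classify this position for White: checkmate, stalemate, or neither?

White to move; white king on a1.
In check: yes, from the black queen on c1.
King squares — b1: attacked by Qc1; a2: attacked by Rb2; b2: attacked by Qc1.
Legal moves for White: none.
In check with no legal moves → checkmate.

checkmate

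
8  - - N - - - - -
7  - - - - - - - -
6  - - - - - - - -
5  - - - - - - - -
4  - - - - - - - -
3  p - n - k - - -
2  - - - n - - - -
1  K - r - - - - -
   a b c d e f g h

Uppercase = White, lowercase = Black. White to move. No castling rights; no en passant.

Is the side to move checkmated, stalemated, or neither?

White to move; white king on a1.
In check: yes, from the black rook on c1.
King squares — b1: attacked by Rc1; a2: attacked by Nc3; b2: attacked by Pa3.
Legal moves for White: none.
In check with no legal moves → checkmate.

checkmate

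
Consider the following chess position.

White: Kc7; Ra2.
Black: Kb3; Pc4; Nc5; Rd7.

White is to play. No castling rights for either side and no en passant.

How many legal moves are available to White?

White to move; king on c7.
In check: yes, from the black rook on d7.
Legal moves: Kc8, Kb8, Kc6, Kb6.
Count: 4.

4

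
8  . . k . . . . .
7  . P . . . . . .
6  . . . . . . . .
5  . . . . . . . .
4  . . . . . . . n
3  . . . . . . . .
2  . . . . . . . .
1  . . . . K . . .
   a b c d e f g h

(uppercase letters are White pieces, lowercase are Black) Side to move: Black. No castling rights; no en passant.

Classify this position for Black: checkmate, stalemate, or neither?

Black to move; black king on c8.
In check: yes, from the white pawn on b7.
King squares — b7: available; c7: available; d7: available; b8: available; d8: available.
Legal moves for Black: Kd8, Kb8, Kd7, Kc7, Kxb7.
Black is in check but has 5 legal moves → neither.

neither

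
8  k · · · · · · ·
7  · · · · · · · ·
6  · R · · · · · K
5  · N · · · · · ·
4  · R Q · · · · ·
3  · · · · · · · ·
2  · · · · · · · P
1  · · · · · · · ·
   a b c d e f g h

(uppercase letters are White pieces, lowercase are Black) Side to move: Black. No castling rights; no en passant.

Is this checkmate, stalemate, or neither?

Black to move; black king on a8.
In check: no.
King squares — a7: attacked by Nb5; b7: attacked by Rb6; b8: attacked by Rb6.
Legal moves for Black: none.
Not in check and no legal moves → stalemate.

stalemate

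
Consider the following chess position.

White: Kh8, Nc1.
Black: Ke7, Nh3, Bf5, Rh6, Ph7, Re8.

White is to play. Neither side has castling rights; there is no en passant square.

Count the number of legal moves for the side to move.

1

White to move; king on h8.
In check: yes, from the black rook on e8.
Legal moves: Kg7.
Count: 1.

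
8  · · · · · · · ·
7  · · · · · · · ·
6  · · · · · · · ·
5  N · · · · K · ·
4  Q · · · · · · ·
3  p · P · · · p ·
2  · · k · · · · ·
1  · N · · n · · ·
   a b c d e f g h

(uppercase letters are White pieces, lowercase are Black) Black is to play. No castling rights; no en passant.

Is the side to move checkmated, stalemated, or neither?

Black to move; black king on c2.
In check: yes, from the white queen on a4.
Legal moves for Black: Kd3, Kb2, Kc1, Kxb1.
Black is in check but has 4 legal moves → neither.

neither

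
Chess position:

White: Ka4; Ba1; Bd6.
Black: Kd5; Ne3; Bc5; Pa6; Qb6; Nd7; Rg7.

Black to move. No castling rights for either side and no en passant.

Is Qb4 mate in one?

After Qb4: white king on a4; in check: yes, from the black queen on b4.
King squares — a3: attacked by Qb4; b3: attacked by Qb4; b4: attacked by Bc5; a5: attacked by Qb4; b5: attacked by Qb4.
White has no legal moves → checkmate.

yes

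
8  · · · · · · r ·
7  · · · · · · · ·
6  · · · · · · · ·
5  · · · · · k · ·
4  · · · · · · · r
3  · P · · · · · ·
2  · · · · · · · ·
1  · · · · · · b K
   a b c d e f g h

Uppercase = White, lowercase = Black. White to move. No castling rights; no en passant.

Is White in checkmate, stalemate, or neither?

checkmate

White to move; white king on h1.
In check: yes, from the black rook on h4.
King squares — g1: attacked by Rg8; g2: attacked by Rg8; h2: attacked by Bg1.
Legal moves for White: none.
In check with no legal moves → checkmate.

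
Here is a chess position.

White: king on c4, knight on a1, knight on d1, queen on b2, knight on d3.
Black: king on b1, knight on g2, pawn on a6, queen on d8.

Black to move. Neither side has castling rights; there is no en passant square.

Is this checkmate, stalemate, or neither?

checkmate

Black to move; black king on b1.
In check: yes, from the white queen on b2.
King squares — a1: attacked by Qb2; c1: attacked by Qb2; a2: attacked by Qb2; b2: attacked by Nd1; c2: attacked by Na1.
Legal moves for Black: none.
In check with no legal moves → checkmate.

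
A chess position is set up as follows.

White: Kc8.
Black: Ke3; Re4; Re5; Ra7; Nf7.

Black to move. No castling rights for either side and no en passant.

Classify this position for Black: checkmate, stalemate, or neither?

neither

Black to move; black king on e3.
In check: no.
Legal moves for Black include: Nh8, Nd8, Nh6, Nd6+, Ng5, Ra8+, Rae7, Rd7, Rc7+, Rb7, Ra6, Raa5, Raa4, Ra3, Ra2, Ra1, Re8#, Ree7, ... (list truncated; more exist).
Black has legal moves and is not in check → neither.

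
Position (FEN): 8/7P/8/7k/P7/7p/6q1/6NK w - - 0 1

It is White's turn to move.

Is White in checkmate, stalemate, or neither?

White to move; white king on h1.
In check: yes, from the black queen on g2.
King squares — g1: own knight; g2: attacked by Ph3; h2: attacked by Qg2.
Legal moves for White: none.
In check with no legal moves → checkmate.

checkmate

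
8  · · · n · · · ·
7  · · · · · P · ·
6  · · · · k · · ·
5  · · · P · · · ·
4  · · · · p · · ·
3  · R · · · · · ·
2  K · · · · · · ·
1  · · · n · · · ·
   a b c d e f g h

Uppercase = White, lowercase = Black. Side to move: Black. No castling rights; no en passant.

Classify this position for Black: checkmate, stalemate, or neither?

neither

Black to move; black king on e6.
In check: yes, from the white pawn on d5.
Legal moves for Black: Kxf7, Ke7, Kd7, Kf6, Kd6, Kf5, Ke5, Kxd5.
Black is in check but has 8 legal moves → neither.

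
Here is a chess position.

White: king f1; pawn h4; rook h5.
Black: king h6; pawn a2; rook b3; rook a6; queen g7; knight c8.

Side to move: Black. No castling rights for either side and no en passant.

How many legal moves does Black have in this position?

2

Black to move; king on h6.
In check: yes, from the white rook on h5.
Legal moves: Kg6, Kxh5.
Count: 2.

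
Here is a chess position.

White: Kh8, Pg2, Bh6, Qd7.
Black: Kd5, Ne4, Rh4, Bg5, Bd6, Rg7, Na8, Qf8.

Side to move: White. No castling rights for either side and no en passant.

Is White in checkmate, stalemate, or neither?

checkmate

White to move; white king on h8.
In check: yes, from the black queen on f8.
King squares — g7: attacked by Qf8; h7: attacked by Rg7; g8: attacked by Rg7.
Legal moves for White: none.
In check with no legal moves → checkmate.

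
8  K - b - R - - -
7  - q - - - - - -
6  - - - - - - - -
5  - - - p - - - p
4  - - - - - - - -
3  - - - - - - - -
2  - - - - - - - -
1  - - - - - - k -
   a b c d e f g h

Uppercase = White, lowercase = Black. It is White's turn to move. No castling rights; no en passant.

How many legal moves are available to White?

White to move; king on a8.
In check: yes, from the black queen on b7.
Legal moves: none.
Count: 0.

0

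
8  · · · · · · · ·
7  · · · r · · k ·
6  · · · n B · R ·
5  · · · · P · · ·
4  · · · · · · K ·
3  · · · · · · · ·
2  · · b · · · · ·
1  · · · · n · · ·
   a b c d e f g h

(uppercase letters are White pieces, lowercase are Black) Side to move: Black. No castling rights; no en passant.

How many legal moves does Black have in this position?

5

Black to move; king on g7.
In check: yes, from the white rook on g6.
Legal moves: Kh8, Kf8, Kh7, Kxg6, Bxg6.
Count: 5.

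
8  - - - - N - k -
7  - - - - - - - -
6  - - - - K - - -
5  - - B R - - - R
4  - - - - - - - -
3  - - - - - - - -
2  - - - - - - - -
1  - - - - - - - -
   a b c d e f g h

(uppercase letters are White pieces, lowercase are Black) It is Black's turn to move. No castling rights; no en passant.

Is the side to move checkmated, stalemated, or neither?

Black to move; black king on g8.
In check: no.
King squares — f7: attacked by Ke6; g7: attacked by Ne8; h7: attacked by Rh5; f8: attacked by Bc5; h8: attacked by Rh5.
Legal moves for Black: none.
Not in check and no legal moves → stalemate.

stalemate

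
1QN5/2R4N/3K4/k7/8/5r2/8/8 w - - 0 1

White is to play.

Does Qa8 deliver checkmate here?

no

After Qa8: black king on a5; in check: yes, from the white queen on a8.
Black has 2 legal replies: Kb5, Kb4.
In check but a legal move exists → not checkmate.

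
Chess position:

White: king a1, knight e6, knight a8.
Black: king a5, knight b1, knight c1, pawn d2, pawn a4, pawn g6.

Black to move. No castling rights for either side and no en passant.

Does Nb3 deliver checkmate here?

no

After Nb3: white king on a1; in check: yes, from the black knight on b3.
White has 3 legal replies: Kb2, Ka2, Kxb1.
In check but a legal move exists → not checkmate.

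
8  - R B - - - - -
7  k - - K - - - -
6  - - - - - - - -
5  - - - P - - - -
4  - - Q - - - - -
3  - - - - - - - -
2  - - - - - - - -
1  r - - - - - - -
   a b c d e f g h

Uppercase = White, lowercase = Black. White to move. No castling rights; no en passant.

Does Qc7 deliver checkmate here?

After Qc7: black king on a7; in check: yes, from the white queen on c7.
King squares — a6: attacked by Bc8; b6: attacked by Qc7; b7: attacked by Qc7; a8: attacked by Rb8; b8: attacked by Qc7.
Black has no legal moves → checkmate.

yes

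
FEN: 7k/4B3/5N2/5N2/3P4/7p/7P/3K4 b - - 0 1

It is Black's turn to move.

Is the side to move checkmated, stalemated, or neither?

Black to move; black king on h8.
In check: no.
King squares — g7: attacked by Nf5; h7: attacked by Nf6; g8: attacked by Nf6.
Legal moves for Black: none.
Not in check and no legal moves → stalemate.

stalemate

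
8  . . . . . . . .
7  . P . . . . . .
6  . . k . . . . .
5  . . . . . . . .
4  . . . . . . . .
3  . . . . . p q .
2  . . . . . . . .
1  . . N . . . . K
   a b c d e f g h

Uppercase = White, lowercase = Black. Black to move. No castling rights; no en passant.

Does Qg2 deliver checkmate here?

yes

After Qg2: white king on h1; in check: yes, from the black queen on g2.
King squares — g1: attacked by Qg2; g2: attacked by Pf3; h2: attacked by Qg2.
White has no legal moves → checkmate.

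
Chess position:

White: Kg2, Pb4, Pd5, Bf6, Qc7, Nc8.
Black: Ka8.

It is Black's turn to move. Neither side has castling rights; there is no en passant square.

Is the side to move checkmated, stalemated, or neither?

stalemate

Black to move; black king on a8.
In check: no.
King squares — a7: attacked by Qc7; b7: attacked by Qc7; b8: attacked by Qc7.
Legal moves for Black: none.
Not in check and no legal moves → stalemate.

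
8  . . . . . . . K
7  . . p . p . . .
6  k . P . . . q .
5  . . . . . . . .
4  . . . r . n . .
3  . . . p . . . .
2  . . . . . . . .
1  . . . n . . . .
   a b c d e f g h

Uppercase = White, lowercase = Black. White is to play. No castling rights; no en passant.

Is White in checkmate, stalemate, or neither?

stalemate

White to move; white king on h8.
In check: no.
King squares — g7: attacked by Qg6; h7: attacked by Qg6; g8: attacked by Qg6.
Legal moves for White: none.
Not in check and no legal moves → stalemate.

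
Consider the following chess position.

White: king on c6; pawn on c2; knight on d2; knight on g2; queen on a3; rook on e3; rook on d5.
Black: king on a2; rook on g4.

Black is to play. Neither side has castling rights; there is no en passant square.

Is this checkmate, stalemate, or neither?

checkmate

Black to move; black king on a2.
In check: yes, from the white queen on a3.
King squares — a1: attacked by Qa3; b1: attacked by Nd2; b2: attacked by Qa3; a3: attacked by Re3; b3: attacked by Pc2.
Legal moves for Black: none.
In check with no legal moves → checkmate.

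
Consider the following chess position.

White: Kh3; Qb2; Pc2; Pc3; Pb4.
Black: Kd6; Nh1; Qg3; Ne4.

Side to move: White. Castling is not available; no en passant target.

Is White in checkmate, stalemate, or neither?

checkmate

White to move; white king on h3.
In check: yes, from the black queen on g3.
King squares — g2: attacked by Qg3; h2: attacked by Qg3; g3: attacked by Nh1; g4: attacked by Qg3; h4: attacked by Qg3.
Legal moves for White: none.
In check with no legal moves → checkmate.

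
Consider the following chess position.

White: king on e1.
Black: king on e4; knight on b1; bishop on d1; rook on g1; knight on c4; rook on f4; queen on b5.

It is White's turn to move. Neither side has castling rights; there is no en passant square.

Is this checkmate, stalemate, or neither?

White to move; white king on e1.
In check: yes, from the black rook on g1.
King squares — d1: attacked by Rg1; f1: attacked by Rg1; d2: attacked by Nb1; e2: attacked by Bd1; f2: attacked by Rf4.
Legal moves for White: none.
In check with no legal moves → checkmate.

checkmate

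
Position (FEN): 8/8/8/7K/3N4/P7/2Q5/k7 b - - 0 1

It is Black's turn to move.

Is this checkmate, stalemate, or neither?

stalemate

Black to move; black king on a1.
In check: no.
King squares — b1: attacked by Qc2; a2: attacked by Qc2; b2: attacked by Qc2.
Legal moves for Black: none.
Not in check and no legal moves → stalemate.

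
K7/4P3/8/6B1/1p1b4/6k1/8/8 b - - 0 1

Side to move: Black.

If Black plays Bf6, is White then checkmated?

After Bf6: white king on a8; in check: no.
White is not in check, so this cannot be checkmate.

no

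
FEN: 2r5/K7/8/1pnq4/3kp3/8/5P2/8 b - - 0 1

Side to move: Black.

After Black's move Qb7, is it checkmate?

After Qb7: white king on a7; in check: yes, from the black queen on b7.
King squares — a6: attacked by Nc5; b6: attacked by Qb7; b7: attacked by Nc5; a8: attacked by Qb7; b8: attacked by Qb7.
White has no legal moves → checkmate.

yes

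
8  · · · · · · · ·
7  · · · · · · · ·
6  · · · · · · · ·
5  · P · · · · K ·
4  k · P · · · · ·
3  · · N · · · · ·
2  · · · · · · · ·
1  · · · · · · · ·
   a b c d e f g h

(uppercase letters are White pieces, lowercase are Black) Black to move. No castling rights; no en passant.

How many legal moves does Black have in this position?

Black to move; king on a4.
In check: yes, from the white knight on c3.
Legal moves: Ka5, Kb4, Kb3, Ka3.
Count: 4.

4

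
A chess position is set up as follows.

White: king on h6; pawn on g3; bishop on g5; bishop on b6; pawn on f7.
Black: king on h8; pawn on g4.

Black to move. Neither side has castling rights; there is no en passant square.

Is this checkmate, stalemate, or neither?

stalemate

Black to move; black king on h8.
In check: no.
King squares — g7: attacked by Kh6; h7: attacked by Kh6; g8: attacked by Pf7.
Legal moves for Black: none.
Not in check and no legal moves → stalemate.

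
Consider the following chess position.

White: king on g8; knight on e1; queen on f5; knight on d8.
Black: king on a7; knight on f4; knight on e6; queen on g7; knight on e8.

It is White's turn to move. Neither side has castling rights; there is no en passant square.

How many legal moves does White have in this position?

White to move; king on g8.
In check: yes, from the black queen on g7.
Legal moves: none.
Count: 0.

0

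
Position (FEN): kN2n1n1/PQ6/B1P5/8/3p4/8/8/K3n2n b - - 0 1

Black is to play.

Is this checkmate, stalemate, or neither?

Black to move; black king on a8.
In check: yes, from the white queen on b7.
King squares — a7: attacked by Qb7; b7: attacked by Ba6; b8: attacked by Pa7.
Legal moves for Black: none.
In check with no legal moves → checkmate.

checkmate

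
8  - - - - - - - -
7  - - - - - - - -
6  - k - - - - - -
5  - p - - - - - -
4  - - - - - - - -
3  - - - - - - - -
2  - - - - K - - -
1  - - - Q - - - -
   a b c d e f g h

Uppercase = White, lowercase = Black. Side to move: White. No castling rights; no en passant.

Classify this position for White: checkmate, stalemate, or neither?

White to move; white king on e2.
In check: no.
Legal moves for White include: Kf3, Ke3, Kd3, Kf2, Kd2, Kf1, Ke1, Qd8+, Qd7, Qd6+, Qd5, Qd4+, Qa4, Qd3, Qb3, Qd2, Qc2, Qh1, ... (list truncated; more exist).
White has legal moves and is not in check → neither.

neither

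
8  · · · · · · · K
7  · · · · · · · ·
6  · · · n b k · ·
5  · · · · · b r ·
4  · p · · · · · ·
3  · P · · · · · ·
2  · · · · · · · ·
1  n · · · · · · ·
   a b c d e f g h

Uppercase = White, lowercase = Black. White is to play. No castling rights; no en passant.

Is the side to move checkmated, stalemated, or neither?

White to move; white king on h8.
In check: no.
King squares — g7: attacked by Rg5; h7: attacked by Bf5; g8: attacked by Rg5.
Legal moves for White: none.
Not in check and no legal moves → stalemate.

stalemate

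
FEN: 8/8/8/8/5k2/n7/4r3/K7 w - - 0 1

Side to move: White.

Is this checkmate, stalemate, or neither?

White to move; white king on a1.
In check: no.
King squares — b1: attacked by Na3; a2: attacked by Re2; b2: attacked by Re2.
Legal moves for White: none.
Not in check and no legal moves → stalemate.

stalemate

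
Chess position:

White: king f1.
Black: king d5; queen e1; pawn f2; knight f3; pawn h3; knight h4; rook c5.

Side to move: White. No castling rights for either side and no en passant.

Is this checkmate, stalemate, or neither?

White to move; white king on f1.
In check: yes, from the black queen on e1.
King squares — e1: attacked by Pf2; g1: attacked by Qe1; e2: attacked by Qe1; f2: attacked by Qe1; g2: attacked by Ph3.
Legal moves for White: none.
In check with no legal moves → checkmate.

checkmate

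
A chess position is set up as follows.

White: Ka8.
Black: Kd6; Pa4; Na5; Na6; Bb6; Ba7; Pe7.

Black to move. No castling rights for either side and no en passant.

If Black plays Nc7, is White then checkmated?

yes

After Nc7: white king on a8; in check: yes, from the black knight on c7.
King squares — a7: attacked by Bb6; b7: attacked by Na5; b8: attacked by Ba7.
White has no legal moves → checkmate.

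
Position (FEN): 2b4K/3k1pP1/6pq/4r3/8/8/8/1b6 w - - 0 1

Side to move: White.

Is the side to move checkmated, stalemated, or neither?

neither

White to move; white king on h8.
In check: yes, from the black queen on h6.
King squares — g7: own pawn; h7: attacked by Qh6; g8: available.
Legal moves for White: Kg8.
White is in check but has 1 legal move → neither.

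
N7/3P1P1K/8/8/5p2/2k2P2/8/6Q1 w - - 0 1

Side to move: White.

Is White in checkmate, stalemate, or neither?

neither

White to move; white king on h7.
In check: no.
Legal moves for White include: Nc7, Nb6, Kh8, Kg8, Kg7, Kh6, Kg6, Qg8, Qg7+, Qa7, Qg6, Qb6, Qg5, Qc5+, Qg4, Qd4+, Qg3, Qe3+, ... (list truncated; more exist).
White has legal moves and is not in check → neither.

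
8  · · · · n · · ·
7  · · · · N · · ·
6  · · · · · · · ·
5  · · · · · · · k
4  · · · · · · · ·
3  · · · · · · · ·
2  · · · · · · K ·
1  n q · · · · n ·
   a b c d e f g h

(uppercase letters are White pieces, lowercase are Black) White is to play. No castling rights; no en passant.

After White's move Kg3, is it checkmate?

After Kg3: black king on h5; in check: no.
Black is not in check, so this cannot be checkmate.

no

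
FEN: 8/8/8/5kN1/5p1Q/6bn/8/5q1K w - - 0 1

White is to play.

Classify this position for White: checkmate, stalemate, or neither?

White to move; white king on h1.
In check: yes, from the black queen on f1.
King squares — g1: attacked by Qf1; g2: attacked by Qf1; h2: attacked by Bg3.
Legal moves for White: none.
In check with no legal moves → checkmate.

checkmate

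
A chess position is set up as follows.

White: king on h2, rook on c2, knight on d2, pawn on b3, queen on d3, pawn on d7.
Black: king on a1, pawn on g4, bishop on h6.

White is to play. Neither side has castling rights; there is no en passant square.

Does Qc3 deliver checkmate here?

After Qc3: black king on a1; in check: yes, from the white queen on c3.
King squares — b1: attacked by Nd2; a2: attacked by Rc2; b2: attacked by Rc2.
Black has no legal moves → checkmate.

yes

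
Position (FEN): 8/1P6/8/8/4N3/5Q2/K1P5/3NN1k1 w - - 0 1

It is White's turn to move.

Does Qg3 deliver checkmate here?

no

After Qg3: black king on g1; in check: yes, from the white queen on g3.
Black has 2 legal replies: Kh1, Kf1.
In check but a legal move exists → not checkmate.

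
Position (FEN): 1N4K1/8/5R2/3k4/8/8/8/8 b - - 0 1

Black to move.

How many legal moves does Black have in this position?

5

Black to move; king on d5.
In check: no.
Legal moves: Ke5, Kc5, Ke4, Kd4, Kc4.
Count: 5.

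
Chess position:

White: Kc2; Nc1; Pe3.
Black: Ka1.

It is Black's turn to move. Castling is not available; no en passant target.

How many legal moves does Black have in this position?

Black to move; king on a1.
In check: no.
Legal moves: none.
Count: 0.

0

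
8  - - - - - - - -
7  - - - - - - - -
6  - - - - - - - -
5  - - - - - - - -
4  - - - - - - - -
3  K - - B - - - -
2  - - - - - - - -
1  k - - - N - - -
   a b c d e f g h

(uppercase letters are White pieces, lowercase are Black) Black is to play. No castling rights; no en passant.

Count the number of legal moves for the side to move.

Black to move; king on a1.
In check: no.
Legal moves: none.
Count: 0.

0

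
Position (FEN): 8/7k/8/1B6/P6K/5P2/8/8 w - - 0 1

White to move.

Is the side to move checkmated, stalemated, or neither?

neither

White to move; white king on h4.
In check: no.
Legal moves for White: Be8, Bd7, Bc6, Ba6, Bc4, Bd3+, Be2, Bf1, Kh5, Kg5, Kg4, Kh3, Kg3, a5, f4.
White has 15 legal moves and is not in check → neither.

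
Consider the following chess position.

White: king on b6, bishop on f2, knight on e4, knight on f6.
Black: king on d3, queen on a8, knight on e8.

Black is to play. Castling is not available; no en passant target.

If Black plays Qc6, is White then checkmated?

After Qc6: white king on b6; in check: yes, from the black queen on c6.
White has 3 legal replies: Ka7, Kxc6, Ka5.
In check but a legal move exists → not checkmate.

no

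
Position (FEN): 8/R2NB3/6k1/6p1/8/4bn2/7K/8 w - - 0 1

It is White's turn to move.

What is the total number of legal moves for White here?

White to move; king on h2.
In check: yes, from the black knight on f3.
Legal moves: Kh3, Kg3, Kg2, Kh1.
Count: 4.

4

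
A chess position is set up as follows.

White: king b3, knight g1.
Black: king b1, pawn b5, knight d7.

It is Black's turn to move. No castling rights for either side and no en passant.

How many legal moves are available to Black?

Black to move; king on b1.
In check: no.
Legal moves: Nf8, Nb8, Nf6, Nb6, Ne5, Nc5+, Kc1, Ka1, b4.
Count: 9.

9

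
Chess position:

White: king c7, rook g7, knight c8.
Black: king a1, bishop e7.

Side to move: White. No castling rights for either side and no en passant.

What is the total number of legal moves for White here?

19

White to move; king on c7.
In check: no.
Legal moves: Nxe7, Na7, Nd6, Nb6, Rg8, Rh7, Rf7, Rxe7, Rg6, Rg5, Rg4, Rg3, Rg2, Rg1+, Kb8, Kd7, Kb7, Kc6, Kb6.
Count: 19.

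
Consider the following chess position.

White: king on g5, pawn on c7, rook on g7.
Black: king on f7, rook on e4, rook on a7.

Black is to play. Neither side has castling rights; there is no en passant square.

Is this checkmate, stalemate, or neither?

Black to move; black king on f7.
In check: yes, from the white rook on g7.
Legal moves for Black: Kf8, Ke8, Kxg7, Ke6.
Black is in check but has 4 legal moves → neither.

neither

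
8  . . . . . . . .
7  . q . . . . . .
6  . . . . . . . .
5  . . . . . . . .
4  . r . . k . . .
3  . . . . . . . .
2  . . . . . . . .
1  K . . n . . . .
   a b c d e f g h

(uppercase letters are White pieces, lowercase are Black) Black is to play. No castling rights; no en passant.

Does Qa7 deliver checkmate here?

yes

After Qa7: white king on a1; in check: yes, from the black queen on a7.
King squares — b1: attacked by Rb4; a2: attacked by Qa7; b2: attacked by Nd1.
White has no legal moves → checkmate.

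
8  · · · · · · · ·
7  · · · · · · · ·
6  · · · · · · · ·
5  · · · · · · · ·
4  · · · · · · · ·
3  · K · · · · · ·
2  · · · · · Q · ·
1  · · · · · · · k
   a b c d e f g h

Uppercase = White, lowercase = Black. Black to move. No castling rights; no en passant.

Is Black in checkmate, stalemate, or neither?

stalemate

Black to move; black king on h1.
In check: no.
King squares — g1: attacked by Qf2; g2: attacked by Qf2; h2: attacked by Qf2.
Legal moves for Black: none.
Not in check and no legal moves → stalemate.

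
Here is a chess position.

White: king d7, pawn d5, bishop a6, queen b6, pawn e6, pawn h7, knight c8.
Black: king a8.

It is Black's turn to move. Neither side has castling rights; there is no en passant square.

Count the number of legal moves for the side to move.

Black to move; king on a8.
In check: no.
Legal moves: none.
Count: 0.

0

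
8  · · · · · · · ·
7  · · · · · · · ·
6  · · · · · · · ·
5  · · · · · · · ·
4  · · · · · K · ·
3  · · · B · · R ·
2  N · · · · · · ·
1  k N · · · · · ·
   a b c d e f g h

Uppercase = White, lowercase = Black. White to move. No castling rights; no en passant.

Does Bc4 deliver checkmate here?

no

After Bc4: black king on a1; in check: no.
Black is not in check, so this cannot be checkmate.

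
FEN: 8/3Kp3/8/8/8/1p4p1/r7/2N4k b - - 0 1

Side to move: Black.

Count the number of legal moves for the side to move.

Black to move; king on h1.
In check: no.
Legal moves: Ra8, Ra7+, Ra6, Ra5, Ra4, Ra3, Rh2, Rg2, Rf2, Re2, Rd2+, Rc2, Rb2, Ra1, Kh2, Kg2, Kg1, e6, g2, b2, e5.
Count: 21.

21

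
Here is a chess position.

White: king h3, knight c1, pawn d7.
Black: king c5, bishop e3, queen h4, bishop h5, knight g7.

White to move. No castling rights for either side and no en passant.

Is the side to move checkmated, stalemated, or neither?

neither

White to move; white king on h3.
In check: yes, from the black queen on h4.
King squares — g2: available; h2: attacked by Qh4; g3: attacked by Qh4; g4: attacked by Qh4; h4: available.
Legal moves for White: Kxh4, Kg2.
White is in check but has 2 legal moves → neither.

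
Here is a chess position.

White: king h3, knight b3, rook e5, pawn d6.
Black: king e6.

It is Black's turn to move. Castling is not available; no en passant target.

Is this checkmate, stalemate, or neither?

Black to move; black king on e6.
In check: yes, from the white rook on e5.
Legal moves for Black: Kf7, Kd7, Kf6, Kxd6, Kxe5.
Black is in check but has 5 legal moves → neither.

neither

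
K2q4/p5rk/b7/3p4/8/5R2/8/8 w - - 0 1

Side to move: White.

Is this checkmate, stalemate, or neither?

White to move; white king on a8.
In check: yes, from the black queen on d8.
King squares — a7: attacked by Rg7; b7: attacked by Ba6; b8: attacked by Qd8.
Legal moves for White: none.
In check with no legal moves → checkmate.

checkmate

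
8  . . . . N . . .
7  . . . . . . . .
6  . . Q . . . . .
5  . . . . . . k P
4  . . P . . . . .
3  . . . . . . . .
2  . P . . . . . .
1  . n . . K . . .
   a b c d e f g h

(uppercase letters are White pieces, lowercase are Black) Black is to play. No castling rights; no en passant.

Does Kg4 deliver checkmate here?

no

After Kg4: white king on e1; in check: no.
White is not in check, so this cannot be checkmate.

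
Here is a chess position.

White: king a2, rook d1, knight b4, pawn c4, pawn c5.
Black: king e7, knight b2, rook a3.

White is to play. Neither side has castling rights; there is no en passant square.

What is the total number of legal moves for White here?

White to move; king on a2.
In check: yes, from the black rook on a3.
Legal moves: Kxa3, Kxb2, Kb1.
Count: 3.

3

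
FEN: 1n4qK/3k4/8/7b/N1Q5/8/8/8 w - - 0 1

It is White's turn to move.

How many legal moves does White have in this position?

2

White to move; king on h8.
In check: yes, from the black queen on g8.
Legal moves: Kxg8, Qxg8.
Count: 2.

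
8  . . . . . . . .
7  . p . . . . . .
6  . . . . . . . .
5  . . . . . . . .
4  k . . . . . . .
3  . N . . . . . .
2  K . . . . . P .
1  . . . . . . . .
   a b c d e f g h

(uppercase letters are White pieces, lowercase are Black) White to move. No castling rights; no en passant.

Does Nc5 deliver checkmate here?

no

After Nc5: black king on a4; in check: yes, from the white knight on c5.
Black has 3 legal replies: Kb5, Ka5, Kb4.
In check but a legal move exists → not checkmate.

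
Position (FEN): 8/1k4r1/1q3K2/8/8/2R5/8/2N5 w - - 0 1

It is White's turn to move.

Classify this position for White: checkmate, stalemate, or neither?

neither

White to move; white king on f6.
In check: yes, from the black queen on b6.
King squares — e5: available; f5: available; g5: attacked by Rg7; e6: attacked by Qb6; g6: attacked by Qb6; e7: attacked by Rg7; f7: attacked by Rg7; g7: available.
Legal moves for White: Kxg7, Kf5, Ke5, Rc6.
White is in check but has 4 legal moves → neither.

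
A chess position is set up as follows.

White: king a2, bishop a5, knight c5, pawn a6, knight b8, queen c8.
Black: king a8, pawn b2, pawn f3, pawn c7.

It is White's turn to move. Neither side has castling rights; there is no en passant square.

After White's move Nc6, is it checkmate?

After Nc6: black king on a8; in check: yes, from the white queen on c8.
King squares — a7: attacked by Nc6; b7: attacked by Nc5; b8: attacked by Nc6.
Black has no legal moves → checkmate.

yes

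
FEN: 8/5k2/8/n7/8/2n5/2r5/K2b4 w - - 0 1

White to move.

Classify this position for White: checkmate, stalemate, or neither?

White to move; white king on a1.
In check: no.
King squares — b1: attacked by Nc3; a2: attacked by Rc2; b2: attacked by Rc2.
Legal moves for White: none.
Not in check and no legal moves → stalemate.

stalemate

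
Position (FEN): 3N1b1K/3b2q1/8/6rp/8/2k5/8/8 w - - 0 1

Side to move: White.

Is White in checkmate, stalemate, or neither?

White to move; white king on h8.
In check: yes, from the black queen on g7.
King squares — g7: attacked by Rg5; h7: attacked by Qg7; g8: attacked by Qg7.
Legal moves for White: none.
In check with no legal moves → checkmate.

checkmate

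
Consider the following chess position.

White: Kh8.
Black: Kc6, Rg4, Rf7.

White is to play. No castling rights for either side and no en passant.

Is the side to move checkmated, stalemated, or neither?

White to move; white king on h8.
In check: no.
King squares — g7: attacked by Rg4; h7: attacked by Rf7; g8: attacked by Rg4.
Legal moves for White: none.
Not in check and no legal moves → stalemate.

stalemate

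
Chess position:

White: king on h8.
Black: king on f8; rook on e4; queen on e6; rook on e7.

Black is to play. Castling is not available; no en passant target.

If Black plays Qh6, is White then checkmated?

After Qh6: white king on h8; in check: yes, from the black queen on h6.
King squares — g7: attacked by Qh6; h7: attacked by Qh6; g8: attacked by Kf8.
White has no legal moves → checkmate.

yes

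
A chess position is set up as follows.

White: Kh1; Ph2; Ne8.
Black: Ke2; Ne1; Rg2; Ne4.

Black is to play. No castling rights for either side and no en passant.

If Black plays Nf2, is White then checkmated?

yes

After Nf2: white king on h1; in check: yes, from the black knight on f2.
King squares — g1: attacked by Rg2; g2: attacked by Ne1; h2: own pawn.
White has no legal moves → checkmate.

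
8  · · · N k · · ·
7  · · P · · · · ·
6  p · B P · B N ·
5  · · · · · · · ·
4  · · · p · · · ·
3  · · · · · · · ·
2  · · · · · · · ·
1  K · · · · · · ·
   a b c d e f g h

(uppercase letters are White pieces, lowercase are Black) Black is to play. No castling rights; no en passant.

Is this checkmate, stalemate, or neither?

Black to move; black king on e8.
In check: yes, from the white bishop on c6.
King squares — d7: attacked by Bc6; e7: attacked by Pd6; f7: attacked by Nd8; d8: attacked by Bf6; f8: attacked by Ng6.
Legal moves for Black: none.
In check with no legal moves → checkmate.

checkmate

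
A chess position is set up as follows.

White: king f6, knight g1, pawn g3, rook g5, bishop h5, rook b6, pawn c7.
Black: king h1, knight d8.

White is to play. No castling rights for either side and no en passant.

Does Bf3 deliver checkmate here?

After Bf3: black king on h1; in check: yes, from the white bishop on f3.
Black has 2 legal replies: Kh2, Kxg1.
In check but a legal move exists → not checkmate.

no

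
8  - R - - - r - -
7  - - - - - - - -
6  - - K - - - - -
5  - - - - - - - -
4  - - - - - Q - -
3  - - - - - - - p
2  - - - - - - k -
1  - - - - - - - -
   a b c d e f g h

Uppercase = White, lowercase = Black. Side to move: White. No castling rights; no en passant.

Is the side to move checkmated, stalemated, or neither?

White to move; white king on c6.
In check: no.
Legal moves for White include: Rxf8, Re8, Rd8, Rc8, Ra8, Rb7, Rb6, Rb5, Rb4, Rb3, Rb2+, Rb1, Kd7, Kc7, Kb7, Kd6, Kb6, Kd5, ... (list truncated; more exist).
White has legal moves and is not in check → neither.

neither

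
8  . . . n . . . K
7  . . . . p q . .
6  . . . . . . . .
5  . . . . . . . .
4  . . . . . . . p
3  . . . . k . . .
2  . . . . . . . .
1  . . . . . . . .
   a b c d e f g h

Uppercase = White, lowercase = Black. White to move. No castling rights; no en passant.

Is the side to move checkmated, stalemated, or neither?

stalemate

White to move; white king on h8.
In check: no.
King squares — g7: attacked by Qf7; h7: attacked by Qf7; g8: attacked by Qf7.
Legal moves for White: none.
Not in check and no legal moves → stalemate.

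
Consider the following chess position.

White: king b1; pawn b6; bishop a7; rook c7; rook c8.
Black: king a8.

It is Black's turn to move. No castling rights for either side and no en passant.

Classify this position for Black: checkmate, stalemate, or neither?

checkmate

Black to move; black king on a8.
In check: yes, from the white rook on c8.
King squares — a7: attacked by Pb6; b7: attacked by Rc7; b8: attacked by Ba7.
Legal moves for Black: none.
In check with no legal moves → checkmate.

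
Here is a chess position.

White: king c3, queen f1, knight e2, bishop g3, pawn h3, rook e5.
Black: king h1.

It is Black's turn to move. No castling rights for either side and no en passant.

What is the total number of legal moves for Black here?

Black to move; king on h1.
In check: yes, from the white queen on f1.
Legal moves: none.
Count: 0.

0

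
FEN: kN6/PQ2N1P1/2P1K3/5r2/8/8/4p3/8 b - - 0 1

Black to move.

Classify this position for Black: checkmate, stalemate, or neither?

checkmate

Black to move; black king on a8.
In check: yes, from the white queen on b7.
King squares — a7: attacked by Qb7; b7: attacked by Pc6; b8: attacked by Pa7.
Legal moves for Black: none.
In check with no legal moves → checkmate.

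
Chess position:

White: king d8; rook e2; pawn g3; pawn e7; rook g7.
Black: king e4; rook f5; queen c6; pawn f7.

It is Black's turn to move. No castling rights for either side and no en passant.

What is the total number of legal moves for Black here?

4

Black to move; king on e4.
In check: yes, from the white rook on e2.
Legal moves: Kd5, Kd4, Kf3, Kd3.
Count: 4.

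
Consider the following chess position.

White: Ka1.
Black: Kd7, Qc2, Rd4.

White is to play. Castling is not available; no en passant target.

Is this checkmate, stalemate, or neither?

stalemate

White to move; white king on a1.
In check: no.
King squares — b1: attacked by Qc2; a2: attacked by Qc2; b2: attacked by Qc2.
Legal moves for White: none.
Not in check and no legal moves → stalemate.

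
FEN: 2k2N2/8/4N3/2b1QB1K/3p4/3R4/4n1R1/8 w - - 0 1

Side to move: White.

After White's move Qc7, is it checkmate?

yes

After Qc7: black king on c8; in check: yes, from the white queen on c7.
King squares — b7: attacked by Qc7; c7: attacked by Ne6; d7: attacked by Qc7; b8: attacked by Qc7; d8: attacked by Ne6.
Black has no legal moves → checkmate.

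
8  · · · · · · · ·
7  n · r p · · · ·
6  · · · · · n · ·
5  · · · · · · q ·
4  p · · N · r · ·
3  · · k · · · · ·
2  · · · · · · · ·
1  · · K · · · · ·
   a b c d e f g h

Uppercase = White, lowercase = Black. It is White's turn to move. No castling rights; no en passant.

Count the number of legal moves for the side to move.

White to move; king on c1.
In check: no.
Legal moves: Ne6, Nc6, Nf5, Nb5+, Nf3, Nb3, Ne2+, Nc2, Kd1, Kb1.
Count: 10.

10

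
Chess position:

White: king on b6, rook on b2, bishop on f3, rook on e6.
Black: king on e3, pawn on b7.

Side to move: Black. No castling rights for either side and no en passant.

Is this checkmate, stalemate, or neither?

neither

Black to move; black king on e3.
In check: yes, from the white rook on e6.
Legal moves for Black: Kf4, Kd4, Kxf3, Kd3.
Black is in check but has 4 legal moves → neither.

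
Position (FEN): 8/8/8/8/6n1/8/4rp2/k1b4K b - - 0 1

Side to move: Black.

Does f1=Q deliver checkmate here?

After f1=Q: white king on h1; in check: yes, from the black queen on f1.
King squares — g1: attacked by Qf1; g2: attacked by Qf1; h2: attacked by Re2.
White has no legal moves → checkmate.

yes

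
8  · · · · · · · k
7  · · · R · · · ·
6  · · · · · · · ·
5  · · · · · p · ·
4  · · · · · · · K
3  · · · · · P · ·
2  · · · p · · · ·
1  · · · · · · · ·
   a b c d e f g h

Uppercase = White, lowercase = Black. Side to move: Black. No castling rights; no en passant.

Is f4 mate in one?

no

After f4: white king on h4; in check: no.
White is not in check, so this cannot be checkmate.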